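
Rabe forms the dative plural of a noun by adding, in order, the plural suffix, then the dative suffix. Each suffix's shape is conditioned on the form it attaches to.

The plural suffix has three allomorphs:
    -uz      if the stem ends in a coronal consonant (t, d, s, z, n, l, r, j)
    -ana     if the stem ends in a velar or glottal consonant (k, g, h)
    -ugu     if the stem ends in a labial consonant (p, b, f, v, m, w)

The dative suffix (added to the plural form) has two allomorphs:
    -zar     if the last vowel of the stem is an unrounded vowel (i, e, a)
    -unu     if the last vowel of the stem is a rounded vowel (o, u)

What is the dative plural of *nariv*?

Since the final consonant of *nariv* is /v/ (labial), it takes -ugu, giving *narivugu*.
The plural form *narivugu* — last vowel /u/ (a rounded vowel) → -unu → *narivuguunu*.

narivuguunu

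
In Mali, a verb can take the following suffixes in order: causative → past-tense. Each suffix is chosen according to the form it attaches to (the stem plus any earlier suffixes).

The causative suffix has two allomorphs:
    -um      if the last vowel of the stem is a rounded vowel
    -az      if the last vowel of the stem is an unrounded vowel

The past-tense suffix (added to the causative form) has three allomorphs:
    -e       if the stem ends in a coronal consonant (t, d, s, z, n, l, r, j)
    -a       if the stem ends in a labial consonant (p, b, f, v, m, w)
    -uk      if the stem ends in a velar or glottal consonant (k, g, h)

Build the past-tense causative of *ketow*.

ketowuma

The last vowel of *ketow* is /o/, which is a rounded vowel, so the causative suffix is -um, giving *ketowum*.
Since the final consonant of the causative form *ketowum* is /m/ (labial), it takes -a, giving *ketowuma*.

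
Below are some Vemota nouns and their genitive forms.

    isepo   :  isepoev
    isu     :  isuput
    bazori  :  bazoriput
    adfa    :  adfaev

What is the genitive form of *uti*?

utiput

Looking at the last vowel of each stem: -put when the last vowel of the stem is a high vowel (*isu*, *bazori*); -ev when the last vowel of the stem is a non-high vowel (*isepo*, *adfa*).
The last vowel of *uti* is /i/, which is a high vowel, so the suffix is -put, giving *utiput*.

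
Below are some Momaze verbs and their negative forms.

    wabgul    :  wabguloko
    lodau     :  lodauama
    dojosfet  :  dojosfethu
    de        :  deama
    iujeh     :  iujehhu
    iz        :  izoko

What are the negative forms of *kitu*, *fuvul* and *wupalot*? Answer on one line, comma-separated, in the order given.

kituama, fuvuloko, wupalothu

The alternation tracks the final sound of the stem — -hu when the stem ends in a voiceless consonant (*dojosfet*, *iujeh*); -oko when the stem ends in a voiced consonant (*wabgul*, *iz*); -ama when the stem ends in a vowel (*lodau*, *de*).
*kitu* — final sound /u/ (a vowel) → -ama → *kituama*.
*fuvul* — final sound /l/ (a voiced consonant) → -oko → *fuvuloko*.
The final sound of *wupalot* is /t/, which is a voiceless consonant, so the suffix is -hu, giving *wupalothu*.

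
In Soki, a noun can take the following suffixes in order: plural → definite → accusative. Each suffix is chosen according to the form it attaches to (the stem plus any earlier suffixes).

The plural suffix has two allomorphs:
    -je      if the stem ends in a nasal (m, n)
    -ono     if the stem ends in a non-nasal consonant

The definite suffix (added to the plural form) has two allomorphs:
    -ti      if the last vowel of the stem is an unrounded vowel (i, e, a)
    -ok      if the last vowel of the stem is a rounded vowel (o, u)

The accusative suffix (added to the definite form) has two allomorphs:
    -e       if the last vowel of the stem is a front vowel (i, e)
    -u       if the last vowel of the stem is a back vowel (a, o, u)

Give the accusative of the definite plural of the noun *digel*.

digelonooku

*digel* — final consonant /l/ (non-nasal) → -ono → *digelono*.
The plural form *digelono* — last vowel /o/ (a rounded vowel) → -ok → *digelonook*.
The definite form *digelonook*: last vowel = /o/, a back vowel → -u → *digelonooku*.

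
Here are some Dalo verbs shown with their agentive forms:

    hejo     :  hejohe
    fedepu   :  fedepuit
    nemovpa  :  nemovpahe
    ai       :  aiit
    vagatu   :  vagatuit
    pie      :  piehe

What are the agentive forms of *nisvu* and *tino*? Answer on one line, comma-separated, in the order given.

nisvuit, tinohe

The suffix is conditioned by the last vowel: -it when the last vowel of the stem is a high vowel (*fedepu*, *ai*, *vagatu*); -he when the last vowel of the stem is a non-high vowel (*hejo*, *nemovpa*, *pie*).
The last vowel of *nisvu* is /u/, which is a high vowel, so the suffix is -it, giving *nisvuit*.
The last vowel of *tino* is /o/, which is a non-high vowel, so the suffix is -he, giving *tinohe*.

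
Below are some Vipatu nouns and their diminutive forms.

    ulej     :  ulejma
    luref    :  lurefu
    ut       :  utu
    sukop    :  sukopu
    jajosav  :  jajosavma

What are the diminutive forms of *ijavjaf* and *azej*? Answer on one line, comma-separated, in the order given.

The pattern is voicing of the final consonant: -u when the stem ends in a voiceless consonant (*luref*, *ut*, *sukop*); -ma when the stem ends in a voiced consonant (*ulej*, *jajosav*).
Since the final consonant of *ijavjaf* is /f/ (voiceless), it takes -u, giving *ijavjafu*.
*azej* — final consonant /j/ (voiced) → -ma → *azejma*.

ijavjafu, azejma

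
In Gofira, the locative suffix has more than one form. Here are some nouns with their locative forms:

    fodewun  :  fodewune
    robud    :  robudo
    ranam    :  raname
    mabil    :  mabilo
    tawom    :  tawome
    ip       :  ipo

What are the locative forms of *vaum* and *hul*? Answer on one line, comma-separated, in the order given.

Looking at the final consonant of each stem: -e when the stem ends in a nasal (*fodewun*, *ranam*, *tawom*); -o when the stem ends in a non-nasal consonant (*robud*, *mabil*, *ip*).
*vaum* — final consonant /m/ (a nasal) → -e → *vaume*.
*hul* — final consonant /l/ (non-nasal) → -o → *hulo*.

vaume, hulo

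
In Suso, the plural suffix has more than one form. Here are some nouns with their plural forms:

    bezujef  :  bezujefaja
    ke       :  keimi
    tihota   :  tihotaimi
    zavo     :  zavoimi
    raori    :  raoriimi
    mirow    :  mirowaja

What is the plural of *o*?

oimi

Looking at the final sound of each stem: -aja when the stem ends in a consonant (*bezujef*, *mirow*); -imi when the stem ends in a vowel (*ke*, *tihota*, *zavo*, *raori*).
*o*: final sound = /o/, a vowel → -imi → *oimi*.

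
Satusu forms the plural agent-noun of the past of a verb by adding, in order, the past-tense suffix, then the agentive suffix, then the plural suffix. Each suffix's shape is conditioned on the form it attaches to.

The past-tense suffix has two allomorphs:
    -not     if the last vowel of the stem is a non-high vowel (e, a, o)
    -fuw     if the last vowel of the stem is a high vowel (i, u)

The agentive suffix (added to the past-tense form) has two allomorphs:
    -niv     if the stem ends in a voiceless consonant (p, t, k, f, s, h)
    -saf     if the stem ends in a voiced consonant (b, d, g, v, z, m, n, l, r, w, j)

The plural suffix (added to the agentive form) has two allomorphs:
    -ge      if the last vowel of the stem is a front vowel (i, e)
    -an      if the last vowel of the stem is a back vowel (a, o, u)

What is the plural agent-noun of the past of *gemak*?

Since the last vowel of *gemak* is /a/ (a non-high vowel), it takes -not, giving *gemaknot*.
Since the final consonant of the past-tense form *gemaknot* is /t/ (voiceless), it takes -niv, giving *gemaknotniv*.
Since the last vowel of the agentive form *gemaknotniv* is /i/ (a front vowel), it takes -ge, giving *gemaknotnivge*.

gemaknotnivge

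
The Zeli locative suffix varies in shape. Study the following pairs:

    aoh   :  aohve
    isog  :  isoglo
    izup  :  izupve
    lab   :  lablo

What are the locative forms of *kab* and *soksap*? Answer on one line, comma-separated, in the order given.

kablo, soksapve

The alternation tracks the final consonant of the stem — -ve when the stem ends in a voiceless consonant (*aoh*, *izup*); -lo when the stem ends in a voiced consonant (*isog*, *lab*).
Since the final consonant of *kab* is /b/ (voiced), it takes -lo, giving *kablo*.
The final consonant of *soksap* is /p/, which is voiceless, so the suffix is -ve, giving *soksapve*.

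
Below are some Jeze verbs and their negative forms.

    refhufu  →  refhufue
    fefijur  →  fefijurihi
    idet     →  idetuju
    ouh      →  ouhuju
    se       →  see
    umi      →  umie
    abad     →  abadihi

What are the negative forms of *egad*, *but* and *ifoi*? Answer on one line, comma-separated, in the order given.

egadihi, butuju, ifoie

The suffix is conditioned by the final sound: -uju when the stem ends in a voiceless consonant (*idet*, *ouh*); -ihi when the stem ends in a voiced consonant (*fefijur*, *abad*); -e when the stem ends in a vowel (*refhufu*, *se*, *umi*).
The final sound of *egad* is /d/, which is a voiced consonant, so the suffix is -ihi, giving *egadihi*.
*but*: final sound = /t/, a voiceless consonant → -uju → *butuju*.
The final sound of *ifoi* is /i/, which is a vowel, so the suffix is -e, giving *ifoie*.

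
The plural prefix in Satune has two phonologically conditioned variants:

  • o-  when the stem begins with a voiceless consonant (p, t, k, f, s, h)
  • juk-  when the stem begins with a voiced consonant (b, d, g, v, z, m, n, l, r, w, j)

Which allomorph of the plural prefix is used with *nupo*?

Since the first consonant of *nupo* is /n/ (voiced), it takes juk-.

juk-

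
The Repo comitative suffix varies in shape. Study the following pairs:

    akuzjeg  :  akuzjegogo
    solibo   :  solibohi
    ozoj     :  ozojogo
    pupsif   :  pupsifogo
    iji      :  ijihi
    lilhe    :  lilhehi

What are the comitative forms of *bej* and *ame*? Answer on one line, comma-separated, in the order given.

The suffix is conditioned by the final sound: -ogo when the stem ends in a consonant (*akuzjeg*, *ozoj*, *pupsif*); -hi when the stem ends in a vowel (*solibo*, *iji*, *lilhe*).
Since the final sound of *bej* is /j/ (a consonant), it takes -ogo, giving *bejogo*.
*ame* — final sound /e/ (a vowel) → -hi → *amehi*.

bejogo, amehi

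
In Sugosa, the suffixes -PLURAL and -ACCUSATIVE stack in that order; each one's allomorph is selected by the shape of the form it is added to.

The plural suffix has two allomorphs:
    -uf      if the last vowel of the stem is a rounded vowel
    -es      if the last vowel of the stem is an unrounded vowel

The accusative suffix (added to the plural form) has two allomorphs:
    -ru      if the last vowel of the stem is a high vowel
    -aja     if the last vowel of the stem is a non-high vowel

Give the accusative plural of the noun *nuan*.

nuanesaja

*nuan* — last vowel /a/ (an unrounded vowel) → -es → *nuanes*.
The plural form *nuanes*: last vowel = /e/, a non-high vowel → -aja → *nuanesaja*.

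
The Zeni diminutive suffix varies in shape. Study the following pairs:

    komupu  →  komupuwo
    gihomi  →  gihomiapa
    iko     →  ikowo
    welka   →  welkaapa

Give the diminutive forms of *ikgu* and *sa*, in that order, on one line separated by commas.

ikguwo, saapa

The suffix is conditioned by the last vowel: -wo when the last vowel of the stem is a rounded vowel (*komupu*, *iko*); -apa when the last vowel of the stem is an unrounded vowel (*gihomi*, *welka*).
Since the last vowel of *ikgu* is /u/ (a rounded vowel), it takes -wo, giving *ikguwo*.
Since the last vowel of *sa* is /a/ (an unrounded vowel), it takes -apa, giving *saapa*.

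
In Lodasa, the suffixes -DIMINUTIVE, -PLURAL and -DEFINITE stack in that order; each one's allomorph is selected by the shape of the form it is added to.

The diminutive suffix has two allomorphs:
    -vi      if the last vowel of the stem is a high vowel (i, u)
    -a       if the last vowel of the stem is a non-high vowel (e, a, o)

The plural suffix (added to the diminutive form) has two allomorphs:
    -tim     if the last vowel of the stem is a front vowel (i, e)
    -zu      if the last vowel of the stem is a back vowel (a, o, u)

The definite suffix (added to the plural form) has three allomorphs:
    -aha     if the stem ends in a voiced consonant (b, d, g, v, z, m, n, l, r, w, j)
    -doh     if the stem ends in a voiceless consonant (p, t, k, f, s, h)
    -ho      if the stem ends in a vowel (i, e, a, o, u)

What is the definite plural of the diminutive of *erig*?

erigvitimaha

*erig*: last vowel = /i/, a high vowel → -vi → *erigvi*.
Since the last vowel of the diminutive form *erigvi* is /i/ (a front vowel), it takes -tim, giving *erigvitim*.
The final sound of the plural form *erigvitim* is /m/, which is a voiced consonant, so the definite suffix is -aha, giving *erigvitimaha*.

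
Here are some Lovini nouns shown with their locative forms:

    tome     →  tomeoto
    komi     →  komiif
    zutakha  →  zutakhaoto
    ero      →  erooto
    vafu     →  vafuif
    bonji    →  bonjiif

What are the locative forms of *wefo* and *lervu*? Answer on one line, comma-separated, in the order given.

wefooto, lervuif

The suffix is conditioned by the last vowel: -if when the last vowel of the stem is a high vowel (*komi*, *vafu*, *bonji*); -oto when the last vowel of the stem is a non-high vowel (*tome*, *zutakha*, *ero*).
*wefo*: last vowel = /o/, a non-high vowel → -oto → *wefooto*.
The last vowel of *lervu* is /u/, which is a high vowel, so the suffix is -if, giving *lervuif*.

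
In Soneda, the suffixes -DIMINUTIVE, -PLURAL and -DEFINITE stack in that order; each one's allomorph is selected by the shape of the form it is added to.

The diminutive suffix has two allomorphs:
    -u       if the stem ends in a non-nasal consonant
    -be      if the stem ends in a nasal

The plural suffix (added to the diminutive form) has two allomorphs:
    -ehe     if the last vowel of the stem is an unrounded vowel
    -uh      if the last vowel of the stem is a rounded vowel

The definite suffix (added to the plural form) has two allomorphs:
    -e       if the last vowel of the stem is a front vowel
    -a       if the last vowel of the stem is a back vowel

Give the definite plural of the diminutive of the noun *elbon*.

Since the final consonant of *elbon* is /n/ (a nasal), it takes -be, giving *elbonbe*.
The diminutive form *elbonbe*: last vowel = /e/, an unrounded vowel → -ehe → *elbonbeehe*.
Since the last vowel of the plural form *elbonbeehe* is /e/ (a front vowel), it takes -e, giving *elbonbeehee*.

elbonbeehee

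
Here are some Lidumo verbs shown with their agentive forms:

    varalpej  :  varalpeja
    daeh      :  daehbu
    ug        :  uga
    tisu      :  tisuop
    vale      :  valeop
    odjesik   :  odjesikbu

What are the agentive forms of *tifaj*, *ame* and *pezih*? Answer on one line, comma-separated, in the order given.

tifaja, ameop, pezihbu

Looking at the final sound of each stem: -bu when the stem ends in a voiceless consonant (*daeh*, *odjesik*); -a when the stem ends in a voiced consonant (*varalpej*, *ug*); -op when the stem ends in a vowel (*tisu*, *vale*).
*tifaj*: final sound = /j/, a voiced consonant → -a → *tifaja*.
The final sound of *ame* is /e/, which is a vowel, so the suffix is -op, giving *ameop*.
*pezih* — final sound /h/ (a voiceless consonant) → -bu → *pezihbu*.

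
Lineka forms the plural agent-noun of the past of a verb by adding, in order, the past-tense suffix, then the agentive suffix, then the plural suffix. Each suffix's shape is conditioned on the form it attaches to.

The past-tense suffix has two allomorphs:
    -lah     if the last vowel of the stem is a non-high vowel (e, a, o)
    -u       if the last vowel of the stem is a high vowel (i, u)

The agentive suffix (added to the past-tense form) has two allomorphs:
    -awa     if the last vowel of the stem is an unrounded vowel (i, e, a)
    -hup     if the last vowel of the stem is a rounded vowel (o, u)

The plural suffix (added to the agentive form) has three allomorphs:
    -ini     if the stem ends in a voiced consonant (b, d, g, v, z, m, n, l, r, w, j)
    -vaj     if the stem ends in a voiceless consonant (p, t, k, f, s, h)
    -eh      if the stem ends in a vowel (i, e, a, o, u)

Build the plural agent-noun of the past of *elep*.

The last vowel of *elep* is /e/, which is a non-high vowel, so the past-tense suffix is -lah, giving *eleplah*.
The past-tense form *eleplah* — last vowel /a/ (an unrounded vowel) → -awa → *eleplahawa*.
The agentive form *eleplahawa* — final sound /a/ (a vowel) → -eh → *eleplahawaeh*.

eleplahawaeh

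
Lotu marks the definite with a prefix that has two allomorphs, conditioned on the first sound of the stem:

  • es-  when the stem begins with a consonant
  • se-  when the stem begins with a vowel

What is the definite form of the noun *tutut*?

The first sound of *tutut* is /t/, which is a consonant, so the prefix is es-, giving *estutut*.

estutut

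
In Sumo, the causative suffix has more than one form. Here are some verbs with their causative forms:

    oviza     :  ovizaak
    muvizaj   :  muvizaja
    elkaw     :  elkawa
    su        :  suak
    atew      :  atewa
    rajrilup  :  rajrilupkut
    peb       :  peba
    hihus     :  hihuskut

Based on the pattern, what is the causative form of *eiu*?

The suffix is conditioned by the final sound: -kut when the stem ends in a voiceless consonant (*rajrilup*, *hihus*); -a when the stem ends in a voiced consonant (*muvizaj*, *elkaw*, *atew*, *peb*); -ak when the stem ends in a vowel (*oviza*, *su*).
*eiu* — final sound /u/ (a vowel) → -ak → *eiuak*.

eiuak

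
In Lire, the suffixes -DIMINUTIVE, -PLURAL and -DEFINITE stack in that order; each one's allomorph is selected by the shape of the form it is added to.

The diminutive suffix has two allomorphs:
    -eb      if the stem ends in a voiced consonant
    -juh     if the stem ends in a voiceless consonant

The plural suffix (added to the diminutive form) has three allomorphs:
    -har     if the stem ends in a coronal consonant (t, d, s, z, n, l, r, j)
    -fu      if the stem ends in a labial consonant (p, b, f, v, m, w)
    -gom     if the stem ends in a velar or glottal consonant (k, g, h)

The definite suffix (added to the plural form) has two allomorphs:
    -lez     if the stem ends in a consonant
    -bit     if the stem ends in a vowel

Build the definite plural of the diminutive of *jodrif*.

jodrifjuhgomlez

*jodrif* — final consonant /f/ (voiceless) → -juh → *jodrifjuh*.
The final consonant of the diminutive form *jodrifjuh* is /h/, which is velar/glottal, so the plural suffix is -gom, giving *jodrifjuhgom*.
Since the final sound of the plural form *jodrifjuhgom* is /m/ (a consonant), it takes -lez, giving *jodrifjuhgomlez*.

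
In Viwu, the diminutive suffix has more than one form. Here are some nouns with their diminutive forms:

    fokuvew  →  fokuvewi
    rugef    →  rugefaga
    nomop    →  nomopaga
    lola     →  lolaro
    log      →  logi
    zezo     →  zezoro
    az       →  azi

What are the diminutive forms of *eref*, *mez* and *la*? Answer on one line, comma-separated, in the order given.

Looking at the final sound of each stem: -aga when the stem ends in a voiceless consonant (*rugef*, *nomop*); -i when the stem ends in a voiced consonant (*fokuvew*, *log*, *az*); -ro when the stem ends in a vowel (*lola*, *zezo*).
*eref* — final sound /f/ (a voiceless consonant) → -aga → *erefaga*.
*mez* — final sound /z/ (a voiced consonant) → -i → *mezi*.
*la* — final sound /a/ (a vowel) → -ro → *laro*.

erefaga, mezi, laro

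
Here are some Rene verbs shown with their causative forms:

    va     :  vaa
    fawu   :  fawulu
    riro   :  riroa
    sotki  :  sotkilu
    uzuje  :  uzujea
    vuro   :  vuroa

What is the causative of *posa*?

The suffix is conditioned by the last vowel: -lu when the last vowel of the stem is a high vowel (*fawu*, *sotki*); -a when the last vowel of the stem is a non-high vowel (*va*, *riro*, *uzuje*, *vuro*).
*posa*: last vowel = /a/, a non-high vowel → -a → *posaa*.

posaa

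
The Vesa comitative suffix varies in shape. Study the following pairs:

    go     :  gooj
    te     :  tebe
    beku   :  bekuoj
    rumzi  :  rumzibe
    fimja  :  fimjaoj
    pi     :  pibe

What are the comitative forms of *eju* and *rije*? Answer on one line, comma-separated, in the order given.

The suffix is conditioned by the last vowel: -be when the last vowel of the stem is a front vowel (*te*, *rumzi*, *pi*); -oj when the last vowel of the stem is a back vowel (*go*, *beku*, *fimja*).
The last vowel of *eju* is /u/, which is a back vowel, so the suffix is -oj, giving *ejuoj*.
Since the last vowel of *rije* is /e/ (a front vowel), it takes -be, giving *rijebe*.

ejuoj, rijebe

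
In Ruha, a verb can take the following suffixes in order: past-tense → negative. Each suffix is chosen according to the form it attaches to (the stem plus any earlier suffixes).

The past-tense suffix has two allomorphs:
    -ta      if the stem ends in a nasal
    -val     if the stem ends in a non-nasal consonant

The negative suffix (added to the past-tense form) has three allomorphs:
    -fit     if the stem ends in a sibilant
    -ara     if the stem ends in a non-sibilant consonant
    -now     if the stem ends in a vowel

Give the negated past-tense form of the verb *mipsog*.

mipsogvalara

Since the final consonant of *mipsog* is /g/ (non-nasal), it takes -val, giving *mipsogval*.
Since the final sound of the past-tense form *mipsogval* is /l/ (a non-sibilant consonant), it takes -ara, giving *mipsogvalara*.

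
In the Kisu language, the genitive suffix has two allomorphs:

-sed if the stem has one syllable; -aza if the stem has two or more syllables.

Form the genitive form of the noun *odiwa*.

*odiwa* (3 syllables) → -aza → *odiwaaza*.

odiwaaza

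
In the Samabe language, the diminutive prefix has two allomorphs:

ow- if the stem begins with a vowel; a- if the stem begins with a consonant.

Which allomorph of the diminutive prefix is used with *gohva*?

The first sound of *gohva* is /g/, which is a consonant, so the prefix is a-.

a-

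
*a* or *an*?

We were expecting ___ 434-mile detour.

The indefinite article is chosen by the initial *sound* of the following word, not its spelling.
The number *434* is spoken "four hundred …", beginning with /fɔr/ — a consonant sound.
So the article is *a*: We were expecting a 434-mile detour.

a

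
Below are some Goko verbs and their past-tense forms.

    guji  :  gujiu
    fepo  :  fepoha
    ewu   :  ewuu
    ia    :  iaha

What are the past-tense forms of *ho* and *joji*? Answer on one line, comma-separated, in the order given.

hoha, jojiu

The alternation tracks the last vowel of the stem — -u when the last vowel of the stem is a high vowel (*guji*, *ewu*); -ha when the last vowel of the stem is a non-high vowel (*fepo*, *ia*).
*ho* — last vowel /o/ (a non-high vowel) → -ha → *hoha*.
*joji* — last vowel /i/ (a high vowel) → -u → *jojiu*.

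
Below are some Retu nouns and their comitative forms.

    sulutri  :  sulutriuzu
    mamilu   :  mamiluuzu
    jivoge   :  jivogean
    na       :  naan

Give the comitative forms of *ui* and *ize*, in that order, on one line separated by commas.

uiuzu, izean

The alternation tracks the last vowel of the stem — -uzu when the last vowel of the stem is a high vowel (*sulutri*, *mamilu*); -an when the last vowel of the stem is a non-high vowel (*jivoge*, *na*).
*ui* — last vowel /i/ (a high vowel) → -uzu → *uiuzu*.
Since the last vowel of *ize* is /e/ (a non-high vowel), it takes -an, giving *izean*.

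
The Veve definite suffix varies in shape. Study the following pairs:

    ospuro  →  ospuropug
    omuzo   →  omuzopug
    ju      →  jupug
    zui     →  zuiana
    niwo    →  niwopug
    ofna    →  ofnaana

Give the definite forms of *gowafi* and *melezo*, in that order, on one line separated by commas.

gowafiana, melezopug

The suffix is conditioned by the last vowel: -pug when the last vowel of the stem is a rounded vowel (*ospuro*, *omuzo*, *ju*, *niwo*); -ana when the last vowel of the stem is an unrounded vowel (*zui*, *ofna*).
The last vowel of *gowafi* is /i/, which is an unrounded vowel, so the suffix is -ana, giving *gowafiana*.
Since the last vowel of *melezo* is /o/ (a rounded vowel), it takes -pug, giving *melezopug*.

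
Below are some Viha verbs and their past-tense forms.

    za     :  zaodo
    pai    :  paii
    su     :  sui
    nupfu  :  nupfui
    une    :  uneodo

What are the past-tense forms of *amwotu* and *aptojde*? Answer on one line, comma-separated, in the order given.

amwotui, aptojdeodo

Looking at the last vowel of each stem: -i when the last vowel of the stem is a high vowel (*pai*, *su*, *nupfu*); -odo when the last vowel of the stem is a non-high vowel (*za*, *une*).
The last vowel of *amwotu* is /u/, which is a high vowel, so the suffix is -i, giving *amwotui*.
Since the last vowel of *aptojde* is /e/ (a non-high vowel), it takes -odo, giving *aptojdeodo*.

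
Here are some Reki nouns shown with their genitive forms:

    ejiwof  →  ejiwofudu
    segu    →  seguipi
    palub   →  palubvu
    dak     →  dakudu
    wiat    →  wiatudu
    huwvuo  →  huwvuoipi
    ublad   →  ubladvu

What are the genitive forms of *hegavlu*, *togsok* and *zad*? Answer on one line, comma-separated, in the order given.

hegavluipi, togsokudu, zadvu

The suffix is conditioned by the final sound: -udu when the stem ends in a voiceless consonant (*ejiwof*, *dak*, *wiat*); -vu when the stem ends in a voiced consonant (*palub*, *ublad*); -ipi when the stem ends in a vowel (*segu*, *huwvuo*).
The final sound of *hegavlu* is /u/, which is a vowel, so the suffix is -ipi, giving *hegavluipi*.
*togsok* — final sound /k/ (a voiceless consonant) → -udu → *togsokudu*.
*zad* — final sound /d/ (a voiced consonant) → -vu → *zadvu*.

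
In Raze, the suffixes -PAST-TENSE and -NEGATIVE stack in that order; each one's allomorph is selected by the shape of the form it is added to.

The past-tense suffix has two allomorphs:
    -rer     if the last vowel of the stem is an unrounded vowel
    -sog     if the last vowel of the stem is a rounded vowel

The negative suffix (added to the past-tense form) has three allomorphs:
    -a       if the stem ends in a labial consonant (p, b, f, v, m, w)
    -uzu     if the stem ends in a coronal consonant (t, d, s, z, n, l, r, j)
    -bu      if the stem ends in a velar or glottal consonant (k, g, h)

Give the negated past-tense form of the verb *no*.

*no*: last vowel = /o/, a rounded vowel → -sog → *nosog*.
The past-tense form *nosog*: final consonant = /g/, velar/glottal → -bu → *nosogbu*.

nosogbu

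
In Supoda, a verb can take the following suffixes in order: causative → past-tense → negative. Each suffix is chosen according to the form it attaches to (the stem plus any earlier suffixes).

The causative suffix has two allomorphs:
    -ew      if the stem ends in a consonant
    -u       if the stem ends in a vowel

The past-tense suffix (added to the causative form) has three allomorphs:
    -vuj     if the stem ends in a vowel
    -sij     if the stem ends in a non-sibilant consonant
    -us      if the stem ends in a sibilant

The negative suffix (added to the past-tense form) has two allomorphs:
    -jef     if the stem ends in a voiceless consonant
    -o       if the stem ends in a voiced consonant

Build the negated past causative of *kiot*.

Since the final sound of *kiot* is /t/ (a consonant), it takes -ew, giving *kiotew*.
The causative form *kiotew* — final sound /w/ (a non-sibilant consonant) → -sij → *kiotewsij*.
The past-tense form *kiotewsij*: final consonant = /j/, voiced → -o → *kiotewsijo*.

kiotewsijo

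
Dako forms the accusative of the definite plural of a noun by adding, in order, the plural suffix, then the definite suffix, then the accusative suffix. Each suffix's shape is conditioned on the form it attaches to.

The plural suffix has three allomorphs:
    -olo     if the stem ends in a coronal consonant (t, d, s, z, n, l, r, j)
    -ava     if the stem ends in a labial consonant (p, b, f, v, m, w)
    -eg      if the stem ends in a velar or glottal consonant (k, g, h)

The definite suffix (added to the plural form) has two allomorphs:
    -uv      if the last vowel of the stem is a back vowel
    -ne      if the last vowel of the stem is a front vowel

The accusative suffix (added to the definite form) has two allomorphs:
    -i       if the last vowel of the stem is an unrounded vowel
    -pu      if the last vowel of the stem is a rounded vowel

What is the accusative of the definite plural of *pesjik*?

pesjikegnei

Since the final consonant of *pesjik* is /k/ (velar/glottal), it takes -eg, giving *pesjikeg*.
Since the last vowel of the plural form *pesjikeg* is /e/ (a front vowel), it takes -ne, giving *pesjikegne*.
The definite form *pesjikegne* — last vowel /e/ (an unrounded vowel) → -i → *pesjikegnei*.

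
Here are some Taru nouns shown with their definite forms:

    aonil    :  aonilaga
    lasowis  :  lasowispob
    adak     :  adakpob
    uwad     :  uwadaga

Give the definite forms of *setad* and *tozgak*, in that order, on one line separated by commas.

setadaga, tozgakpob

Looking at the final consonant of each stem: -pob when the stem ends in a voiceless consonant (*lasowis*, *adak*); -aga when the stem ends in a voiced consonant (*aonil*, *uwad*).
*setad*: final consonant = /d/, voiced → -aga → *setadaga*.
The final consonant of *tozgak* is /k/, which is voiceless, so the suffix is -pob, giving *tozgakpob*.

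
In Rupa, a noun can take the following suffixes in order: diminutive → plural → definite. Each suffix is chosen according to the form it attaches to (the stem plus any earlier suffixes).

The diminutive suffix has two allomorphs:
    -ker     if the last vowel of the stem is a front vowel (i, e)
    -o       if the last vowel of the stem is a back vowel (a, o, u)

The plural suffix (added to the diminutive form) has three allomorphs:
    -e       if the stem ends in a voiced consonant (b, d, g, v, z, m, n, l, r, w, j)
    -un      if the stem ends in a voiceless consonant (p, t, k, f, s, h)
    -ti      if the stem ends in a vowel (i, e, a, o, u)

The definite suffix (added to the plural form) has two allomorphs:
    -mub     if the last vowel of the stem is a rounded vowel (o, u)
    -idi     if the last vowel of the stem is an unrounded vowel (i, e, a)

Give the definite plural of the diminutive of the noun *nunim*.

The last vowel of *nunim* is /i/, which is a front vowel, so the diminutive suffix is -ker, giving *nunimker*.
The diminutive form *nunimker* — final sound /r/ (a voiced consonant) → -e → *nunimkere*.
The plural form *nunimkere*: last vowel = /e/, an unrounded vowel → -idi → *nunimkereidi*.

nunimkereidi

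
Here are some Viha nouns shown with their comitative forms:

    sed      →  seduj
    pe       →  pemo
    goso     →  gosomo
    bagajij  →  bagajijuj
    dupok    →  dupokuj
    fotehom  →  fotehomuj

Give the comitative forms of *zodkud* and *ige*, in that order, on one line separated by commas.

The pattern is consonant vs. vowel: -uj when the stem ends in a consonant (*sed*, *bagajij*, *dupok*, *fotehom*); -mo when the stem ends in a vowel (*pe*, *goso*).
The final sound of *zodkud* is /d/, which is a consonant, so the suffix is -uj, giving *zodkuduj*.
Since the final sound of *ige* is /e/ (a vowel), it takes -mo, giving *igemo*.

zodkuduj, igemo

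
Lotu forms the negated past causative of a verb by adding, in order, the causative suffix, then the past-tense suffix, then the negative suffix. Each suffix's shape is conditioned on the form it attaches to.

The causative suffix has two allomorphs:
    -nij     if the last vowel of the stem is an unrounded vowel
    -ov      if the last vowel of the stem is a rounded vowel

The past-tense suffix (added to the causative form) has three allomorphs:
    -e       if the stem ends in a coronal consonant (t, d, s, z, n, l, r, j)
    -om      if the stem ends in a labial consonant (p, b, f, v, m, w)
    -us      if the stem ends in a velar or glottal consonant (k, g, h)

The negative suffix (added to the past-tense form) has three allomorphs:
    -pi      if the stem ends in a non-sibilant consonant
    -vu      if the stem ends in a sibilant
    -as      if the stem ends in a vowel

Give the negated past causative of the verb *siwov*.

siwovovompi

*siwov* — last vowel /o/ (a rounded vowel) → -ov → *siwovov*.
Since the final consonant of the causative form *siwovov* is /v/ (labial), it takes -om, giving *siwovovom*.
The past-tense form *siwovovom*: final sound = /m/, a non-sibilant consonant → -pi → *siwovovompi*.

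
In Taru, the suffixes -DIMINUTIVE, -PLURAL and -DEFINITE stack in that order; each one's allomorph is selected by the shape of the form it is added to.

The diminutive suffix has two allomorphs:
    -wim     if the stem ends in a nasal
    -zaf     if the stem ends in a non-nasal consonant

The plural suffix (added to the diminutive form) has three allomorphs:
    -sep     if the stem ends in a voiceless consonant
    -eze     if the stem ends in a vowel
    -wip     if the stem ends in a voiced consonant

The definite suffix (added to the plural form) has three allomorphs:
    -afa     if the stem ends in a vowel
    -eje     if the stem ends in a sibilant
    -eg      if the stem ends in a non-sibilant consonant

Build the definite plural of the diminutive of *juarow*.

juarowzafsepeg

Since the final consonant of *juarow* is /w/ (non-nasal), it takes -zaf, giving *juarowzaf*.
Since the final sound of the diminutive form *juarowzaf* is /f/ (a voiceless consonant), it takes -sep, giving *juarowzafsep*.
The plural form *juarowzafsep*: final sound = /p/, a non-sibilant consonant → -eg → *juarowzafsepeg*.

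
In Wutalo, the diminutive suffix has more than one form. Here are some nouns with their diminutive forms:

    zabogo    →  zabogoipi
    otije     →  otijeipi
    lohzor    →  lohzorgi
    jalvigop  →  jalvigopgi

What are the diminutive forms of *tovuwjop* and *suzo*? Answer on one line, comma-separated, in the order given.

tovuwjopgi, suzoipi

The alternation tracks the final sound of the stem — -gi when the stem ends in a consonant (*lohzor*, *jalvigop*); -ipi when the stem ends in a vowel (*zabogo*, *otije*).
The final sound of *tovuwjop* is /p/, which is a consonant, so the suffix is -gi, giving *tovuwjopgi*.
*suzo*: final sound = /o/, a vowel → -ipi → *suzoipi*.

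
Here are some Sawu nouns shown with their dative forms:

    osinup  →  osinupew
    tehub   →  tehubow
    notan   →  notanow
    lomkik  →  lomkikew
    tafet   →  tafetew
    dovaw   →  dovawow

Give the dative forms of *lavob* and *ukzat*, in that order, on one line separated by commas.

The alternation tracks the final consonant of the stem — -ew when the stem ends in a voiceless consonant (*osinup*, *lomkik*, *tafet*); -ow when the stem ends in a voiced consonant (*tehub*, *notan*, *dovaw*).
*lavob*: final consonant = /b/, voiced → -ow → *lavobow*.
*ukzat* — final consonant /t/ (voiceless) → -ew → *ukzatew*.

lavobow, ukzatew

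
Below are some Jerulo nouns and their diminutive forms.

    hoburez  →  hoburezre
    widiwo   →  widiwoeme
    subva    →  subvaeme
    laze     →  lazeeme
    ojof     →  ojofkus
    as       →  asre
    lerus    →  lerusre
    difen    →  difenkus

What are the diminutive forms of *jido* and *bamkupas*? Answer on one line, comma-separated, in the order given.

jidoeme, bamkupasre

The pattern is sibilance of the final sound: -re when the stem ends in a sibilant (*hoburez*, *as*, *lerus*); -kus when the stem ends in a non-sibilant consonant (*ojof*, *difen*); -eme when the stem ends in a vowel (*widiwo*, *subva*, *laze*).
The final sound of *jido* is /o/, which is a vowel, so the suffix is -eme, giving *jidoeme*.
*bamkupas*: final sound = /s/, a sibilant → -re → *bamkupasre*.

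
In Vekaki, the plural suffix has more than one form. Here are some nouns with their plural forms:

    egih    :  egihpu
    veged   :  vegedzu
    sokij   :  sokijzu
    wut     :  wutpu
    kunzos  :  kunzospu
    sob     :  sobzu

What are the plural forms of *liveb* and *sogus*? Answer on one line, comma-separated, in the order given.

The alternation tracks the final consonant of the stem — -pu when the stem ends in a voiceless consonant (*egih*, *wut*, *kunzos*); -zu when the stem ends in a voiced consonant (*veged*, *sokij*, *sob*).
*liveb*: final consonant = /b/, voiced → -zu → *livebzu*.
Since the final consonant of *sogus* is /s/ (voiceless), it takes -pu, giving *soguspu*.

livebzu, soguspu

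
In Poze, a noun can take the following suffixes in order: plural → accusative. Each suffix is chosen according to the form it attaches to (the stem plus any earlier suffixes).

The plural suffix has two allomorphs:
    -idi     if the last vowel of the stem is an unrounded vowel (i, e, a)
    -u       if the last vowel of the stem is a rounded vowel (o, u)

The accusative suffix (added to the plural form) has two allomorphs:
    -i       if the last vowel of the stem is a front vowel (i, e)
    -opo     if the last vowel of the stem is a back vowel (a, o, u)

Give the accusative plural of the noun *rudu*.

*rudu*: last vowel = /u/, a rounded vowel → -u → *ruduu*.
The plural form *ruduu* — last vowel /u/ (a back vowel) → -opo → *ruduuopo*.

ruduuopo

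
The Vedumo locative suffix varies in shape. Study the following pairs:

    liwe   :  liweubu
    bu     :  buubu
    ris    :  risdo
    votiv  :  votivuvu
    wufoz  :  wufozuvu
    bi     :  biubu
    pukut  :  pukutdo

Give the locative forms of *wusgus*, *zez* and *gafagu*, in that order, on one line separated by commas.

The suffix is conditioned by the final sound: -do when the stem ends in a voiceless consonant (*ris*, *pukut*); -uvu when the stem ends in a voiced consonant (*votiv*, *wufoz*); -ubu when the stem ends in a vowel (*liwe*, *bu*, *bi*).
Since the final sound of *wusgus* is /s/ (a voiceless consonant), it takes -do, giving *wusgusdo*.
The final sound of *zez* is /z/, which is a voiced consonant, so the suffix is -uvu, giving *zezuvu*.
Since the final sound of *gafagu* is /u/ (a vowel), it takes -ubu, giving *gafaguubu*.

wusgusdo, zezuvu, gafaguubu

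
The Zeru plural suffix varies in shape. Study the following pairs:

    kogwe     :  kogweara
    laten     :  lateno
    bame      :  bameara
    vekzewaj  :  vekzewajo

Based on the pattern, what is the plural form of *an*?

ano

The pattern is consonant vs. vowel: -o when the stem ends in a consonant (*laten*, *vekzewaj*); -ara when the stem ends in a vowel (*kogwe*, *bame*).
The final sound of *an* is /n/, which is a consonant, so the suffix is -o, giving *ano*.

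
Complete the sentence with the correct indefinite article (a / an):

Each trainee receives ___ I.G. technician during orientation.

an

The indefinite article is chosen by the initial *sound* of the following word, not its spelling.
The initialism *I.G.* is read letter by letter; the first letter, I, is pronounced /aɪ/, which begins with a vowel sound.
So the article is *an*: Each trainee receives an I.G. technician during orientation.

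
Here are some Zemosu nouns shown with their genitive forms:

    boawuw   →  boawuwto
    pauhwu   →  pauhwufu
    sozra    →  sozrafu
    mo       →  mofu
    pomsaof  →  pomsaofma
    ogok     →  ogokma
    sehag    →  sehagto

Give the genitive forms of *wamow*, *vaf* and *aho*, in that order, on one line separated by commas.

wamowto, vafma, ahofu

The suffix is conditioned by the final sound: -ma when the stem ends in a voiceless consonant (*pomsaof*, *ogok*); -to when the stem ends in a voiced consonant (*boawuw*, *sehag*); -fu when the stem ends in a vowel (*pauhwu*, *sozra*, *mo*).
*wamow*: final sound = /w/, a voiced consonant → -to → *wamowto*.
*vaf*: final sound = /f/, a voiceless consonant → -ma → *vafma*.
*aho* — final sound /o/ (a vowel) → -fu → *ahofu*.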